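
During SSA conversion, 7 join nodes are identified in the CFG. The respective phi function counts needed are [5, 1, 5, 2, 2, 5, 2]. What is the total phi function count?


Total phi functions = sum of phi functions at each join node
= 5 + 1 + 5 + 2 + 2 + 5 + 2 = 22

22


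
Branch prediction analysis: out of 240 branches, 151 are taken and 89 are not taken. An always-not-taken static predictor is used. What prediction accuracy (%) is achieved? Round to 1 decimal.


Predictor: always-not-taken
Correct predictions = 89
Accuracy = 89 / 240 * 100 = 37.1%

37.1


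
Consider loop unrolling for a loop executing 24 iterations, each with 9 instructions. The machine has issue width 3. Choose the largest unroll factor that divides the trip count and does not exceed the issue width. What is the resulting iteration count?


Largest divisor of 24 <= 3 is 3
New iterations = 24 / 3 = 8

8


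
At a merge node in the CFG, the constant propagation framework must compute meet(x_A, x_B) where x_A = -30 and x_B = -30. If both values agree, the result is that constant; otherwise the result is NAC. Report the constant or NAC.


Meet operation: if both paths give the same constant, result is that constant; if they differ, result is NAC (not-a-constant).
Path A: -30, Path B: -30 -> equal
Result: constant -> -30

-30


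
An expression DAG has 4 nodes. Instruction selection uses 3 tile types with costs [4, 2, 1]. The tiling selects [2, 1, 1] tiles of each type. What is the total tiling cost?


Total cost = sum(count_i * cost_i)
= 2*4 + 1*2 + 1*1
= 11

11


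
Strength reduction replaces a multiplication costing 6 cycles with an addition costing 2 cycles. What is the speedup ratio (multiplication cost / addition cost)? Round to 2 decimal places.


Ratio = mult_cost / add_cost = 6 / 2 = 3.0

3.0


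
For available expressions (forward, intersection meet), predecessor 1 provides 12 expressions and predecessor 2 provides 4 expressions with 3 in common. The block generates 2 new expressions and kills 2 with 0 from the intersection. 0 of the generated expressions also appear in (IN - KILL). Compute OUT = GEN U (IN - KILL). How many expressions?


IN = intersection of predecessors = 3
IN - KILL = 3 - 0 = 3
|OUT| = |GEN| + |IN - KILL| - |GEN ∩ (IN - KILL)| = 2 + 3 - 0 = 5

5


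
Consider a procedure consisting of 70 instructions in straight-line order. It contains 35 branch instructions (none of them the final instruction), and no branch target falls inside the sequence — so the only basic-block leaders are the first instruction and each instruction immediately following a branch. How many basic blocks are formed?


With no in-sequence branch targets, the leaders are the first instruction plus the instruction after each branch.
Number of basic blocks = branches + 1
= 35 + 1 = 36

36


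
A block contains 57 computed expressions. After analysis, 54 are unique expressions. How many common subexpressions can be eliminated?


CSE count = total expressions - unique expressions
= 57 - 54 = 3

3


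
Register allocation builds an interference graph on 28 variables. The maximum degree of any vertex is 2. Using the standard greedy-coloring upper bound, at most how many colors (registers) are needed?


Greedy coloring never needs more than (max_degree + 1) colors: when coloring a vertex, at most max_degree neighbors are already colored.
Upper bound = 2 + 1 = 3

3


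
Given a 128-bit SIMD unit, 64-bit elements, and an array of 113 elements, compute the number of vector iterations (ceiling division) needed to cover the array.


Width = 128 / 64 = 2 elements per vector op
Iterations = ceil(113 / 2) = 57

57


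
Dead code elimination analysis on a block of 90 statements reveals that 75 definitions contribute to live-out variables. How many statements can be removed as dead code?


Dead code = total statements - live definitions
= 90 - 75 = 15

15


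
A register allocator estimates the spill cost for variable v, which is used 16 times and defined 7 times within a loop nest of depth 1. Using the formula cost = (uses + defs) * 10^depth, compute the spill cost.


uses + defs = 16 + 7 = 23
10^1 = 10
Spill cost = 23 * 10 = 230

230


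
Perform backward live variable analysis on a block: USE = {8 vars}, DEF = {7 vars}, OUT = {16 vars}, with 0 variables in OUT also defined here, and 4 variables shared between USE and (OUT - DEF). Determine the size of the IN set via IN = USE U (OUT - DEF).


OUT - DEF: 16 - 0 = 16
|IN| = |USE| + |OUT - DEF| - |USE ∩ (OUT - DEF)| = 8 + 16 - 4 = 20

20


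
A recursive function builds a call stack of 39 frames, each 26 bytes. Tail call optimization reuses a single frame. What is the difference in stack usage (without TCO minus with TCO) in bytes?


Without TCO: 39 * 26 = 1014 bytes
With TCO: reuse 1 frame = 26 bytes
Savings = 1014 - 26 = 988

988


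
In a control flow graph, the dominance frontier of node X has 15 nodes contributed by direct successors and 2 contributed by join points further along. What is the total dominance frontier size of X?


DF(X) = direct successor contributions + join point contributions
= 15 + 2 = 17

17


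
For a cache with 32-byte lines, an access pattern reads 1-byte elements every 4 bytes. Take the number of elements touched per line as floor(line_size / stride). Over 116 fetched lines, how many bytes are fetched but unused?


Elements per line = floor(32 / 4) = 8
Bytes used per line = 8 * 1 = 8
Wasted per line = 32 - 8 = 24
Total wasted = 24 * 116 = 2784

2784


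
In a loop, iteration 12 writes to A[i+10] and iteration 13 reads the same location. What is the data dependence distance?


Distance = read iteration - write iteration
= 13 - 12 = 1

1


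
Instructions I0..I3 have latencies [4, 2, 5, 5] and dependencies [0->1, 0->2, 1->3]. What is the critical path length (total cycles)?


Compute longest path through dependency graph: dist(Ik) = max over predecessors of dist + latency(Ik).
dist(I0) = latency 4 = 4
dist(I1) = dist(I0) + 2 = 4 + 2 = 6
dist(I2) = dist(I0) + 5 = 4 + 5 = 9
dist(I3) = dist(I1) + 5 = 6 + 5 = 11
Critical path = max dist = 11

11


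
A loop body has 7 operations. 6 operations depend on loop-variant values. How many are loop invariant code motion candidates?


Invariant candidates = total - loop-dependent
= 7 - 6 = 1

1


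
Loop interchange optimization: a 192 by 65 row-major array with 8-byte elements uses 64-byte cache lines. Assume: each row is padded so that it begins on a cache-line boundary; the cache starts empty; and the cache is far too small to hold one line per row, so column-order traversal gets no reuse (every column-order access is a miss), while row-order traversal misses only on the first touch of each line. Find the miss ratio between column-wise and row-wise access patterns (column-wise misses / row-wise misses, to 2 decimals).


Each row occupies 65 * 8 = 520 bytes and starts on a line boundary, so it spans ceil(520 / 64) = 9 cache lines.
Row-major traversal misses (one per line touched): 192 * ceil(65 * 8 / 64) = 1728
Column-major traversal misses (no reuse, every access misses): 192 * 65 = 12480
Ratio = 12480 / 1728 = 7.22

7.22


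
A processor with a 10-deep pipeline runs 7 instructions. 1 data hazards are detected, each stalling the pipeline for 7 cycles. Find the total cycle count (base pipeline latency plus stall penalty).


Base cycles = 10 + 7 - 1 = 16
Total stalls = 1 * 7 = 7
Total = 16 + 7 = 23

23


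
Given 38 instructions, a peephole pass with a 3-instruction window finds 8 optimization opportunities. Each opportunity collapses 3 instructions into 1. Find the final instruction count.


Each match removes 2 instructions.
Total removed = 8 * 2 = 16
Remaining = 38 - 16 = 22

22


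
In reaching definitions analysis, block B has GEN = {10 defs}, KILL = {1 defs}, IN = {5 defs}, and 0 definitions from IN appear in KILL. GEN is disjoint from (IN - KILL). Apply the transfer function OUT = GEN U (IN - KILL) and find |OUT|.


IN - KILL: 5 - 0 = 5 surviving definitions
OUT = GEN + surviving = 10 + 5 = 15

15


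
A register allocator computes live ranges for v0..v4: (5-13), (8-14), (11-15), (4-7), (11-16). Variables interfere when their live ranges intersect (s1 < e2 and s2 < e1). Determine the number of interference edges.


Check all pairs for overlapping intervals.
Two intervals (s1,e1) and (s2,e2) overlap if s1 < e2 and s2 < e1.
v0 (5-13) vs v1..v4: overlaps v1, v2, v3, v4 -> 4
v1 (8-14) vs v2..v4: overlaps v2, v4 -> 2
v2 (11-15) vs v3..v4: overlaps v4 -> 1
v3 (4-7) vs v4: overlaps none -> 0
Total overlapping pairs = 4 + 2 + 1 + 0 = 7

7


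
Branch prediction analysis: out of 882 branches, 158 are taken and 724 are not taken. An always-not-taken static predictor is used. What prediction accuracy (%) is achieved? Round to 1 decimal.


Predictor: always-not-taken
Correct predictions = 724
Accuracy = 724 / 882 * 100 = 82.1%

82.1


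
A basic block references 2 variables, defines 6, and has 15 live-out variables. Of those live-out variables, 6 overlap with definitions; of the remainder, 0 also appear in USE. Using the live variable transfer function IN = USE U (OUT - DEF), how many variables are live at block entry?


OUT - DEF: 15 - 6 = 9
|IN| = |USE| + |OUT - DEF| - |USE ∩ (OUT - DEF)| = 2 + 9 - 0 = 11

11


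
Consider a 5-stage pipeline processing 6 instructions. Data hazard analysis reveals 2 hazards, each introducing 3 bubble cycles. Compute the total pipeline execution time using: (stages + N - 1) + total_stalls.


Base cycles = 5 + 6 - 1 = 10
Total stalls = 2 * 3 = 6
Total = 10 + 6 = 16

16


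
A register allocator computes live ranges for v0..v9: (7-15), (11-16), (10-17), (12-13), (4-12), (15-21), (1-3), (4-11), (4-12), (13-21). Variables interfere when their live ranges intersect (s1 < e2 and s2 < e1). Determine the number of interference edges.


Check all pairs for overlapping intervals.
Two intervals (s1,e1) and (s2,e2) overlap if s1 < e2 and s2 < e1.
v0 (7-15) vs v1..v9: overlaps v1, v2, v3, v4, v7, v8, v9 -> 7
v1 (11-16) vs v2..v9: overlaps v2, v3, v4, v5, v8, v9 -> 6
v2 (10-17) vs v3..v9: overlaps v3, v4, v5, v7, v8, v9 -> 6
v3 (12-13) vs v4..v9: overlaps none -> 0
v4 (4-12) vs v5..v9: overlaps v7, v8 -> 2
v5 (15-21) vs v6..v9: overlaps v9 -> 1
v6 (1-3) vs v7..v9: overlaps none -> 0
v7 (4-11) vs v8..v9: overlaps v8 -> 1
v8 (4-12) vs v9: overlaps none -> 0
Total overlapping pairs = 7 + 6 + 6 + 0 + 2 + 1 + 0 + 1 + 0 = 23

23


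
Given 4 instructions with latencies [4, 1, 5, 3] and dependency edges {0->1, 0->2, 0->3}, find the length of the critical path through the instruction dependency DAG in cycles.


Compute longest path through dependency graph: dist(Ik) = max over predecessors of dist + latency(Ik).
dist(I0) = latency 4 = 4
dist(I1) = dist(I0) + 1 = 4 + 1 = 5
dist(I2) = dist(I0) + 5 = 4 + 5 = 9
dist(I3) = dist(I0) + 3 = 4 + 3 = 7
Critical path = max dist = 9

9


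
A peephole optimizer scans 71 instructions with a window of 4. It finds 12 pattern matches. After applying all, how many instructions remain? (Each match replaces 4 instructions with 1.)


Each match removes 3 instructions.
Total removed = 12 * 3 = 36
Remaining = 71 - 36 = 35

35


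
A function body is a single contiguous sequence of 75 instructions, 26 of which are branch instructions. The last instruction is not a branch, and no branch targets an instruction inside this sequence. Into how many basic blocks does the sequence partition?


With no in-sequence branch targets, the leaders are the first instruction plus the instruction after each branch.
Number of basic blocks = branches + 1
= 26 + 1 = 27

27


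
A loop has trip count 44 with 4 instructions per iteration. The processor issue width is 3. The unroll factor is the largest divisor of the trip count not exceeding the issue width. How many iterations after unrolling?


Largest divisor of 44 <= 3 is 2
New iterations = 44 / 2 = 22

22


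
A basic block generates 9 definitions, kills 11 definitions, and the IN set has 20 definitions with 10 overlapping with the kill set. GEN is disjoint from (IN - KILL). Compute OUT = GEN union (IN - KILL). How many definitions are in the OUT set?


IN - KILL: 20 - 10 = 10 surviving definitions
OUT = GEN + surviving = 9 + 10 = 19

19


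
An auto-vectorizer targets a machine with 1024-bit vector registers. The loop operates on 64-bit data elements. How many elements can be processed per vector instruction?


Width = SIMD bits / data type bits
= 1024 / 64 = 16

16


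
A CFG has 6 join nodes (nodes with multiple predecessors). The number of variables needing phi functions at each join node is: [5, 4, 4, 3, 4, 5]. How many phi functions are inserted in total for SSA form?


Total phi functions = sum of phi functions at each join node
= 5 + 4 + 4 + 3 + 4 + 5 = 25

25


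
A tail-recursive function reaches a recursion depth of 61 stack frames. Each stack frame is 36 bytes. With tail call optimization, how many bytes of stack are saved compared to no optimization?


Without TCO: 61 * 36 = 2196 bytes
With TCO: reuse 1 frame = 36 bytes
Savings = 2196 - 36 = 2160

2160


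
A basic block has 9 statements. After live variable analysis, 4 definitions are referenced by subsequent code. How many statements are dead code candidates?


Dead code = total statements - live definitions
= 9 - 4 = 5

5


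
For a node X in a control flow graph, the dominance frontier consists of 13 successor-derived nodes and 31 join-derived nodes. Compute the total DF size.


DF(X) = direct successor contributions + join point contributions
= 13 + 31 = 44

44


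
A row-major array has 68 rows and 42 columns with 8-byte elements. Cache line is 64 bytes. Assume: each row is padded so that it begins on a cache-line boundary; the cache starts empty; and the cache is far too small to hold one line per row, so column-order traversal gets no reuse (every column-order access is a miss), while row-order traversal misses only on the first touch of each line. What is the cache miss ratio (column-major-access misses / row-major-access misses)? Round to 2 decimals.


Each row occupies 42 * 8 = 336 bytes and starts on a line boundary, so it spans ceil(336 / 64) = 6 cache lines.
Row-major traversal misses (one per line touched): 68 * ceil(42 * 8 / 64) = 408
Column-major traversal misses (no reuse, every access misses): 68 * 42 = 2856
Ratio = 2856 / 408 = 7.0

7.0


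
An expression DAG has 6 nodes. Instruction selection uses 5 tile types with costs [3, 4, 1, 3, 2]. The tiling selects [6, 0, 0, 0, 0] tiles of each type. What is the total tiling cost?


Total cost = sum(count_i * cost_i)
= 6*3 + 0*4 + 0*1 + 0*3 + 0*2
= 18

18


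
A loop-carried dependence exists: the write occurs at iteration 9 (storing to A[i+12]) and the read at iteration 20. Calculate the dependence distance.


Distance = read iteration - write iteration
= 20 - 9 = 11

11


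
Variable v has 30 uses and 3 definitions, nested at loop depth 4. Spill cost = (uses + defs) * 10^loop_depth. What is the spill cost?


uses + defs = 30 + 3 = 33
10^4 = 10000
Spill cost = 33 * 10000 = 330000

330000


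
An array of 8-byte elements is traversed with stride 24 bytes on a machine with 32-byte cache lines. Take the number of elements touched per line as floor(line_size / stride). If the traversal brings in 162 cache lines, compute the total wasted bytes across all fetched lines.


Elements per line = floor(32 / 24) = 1
Bytes used per line = 1 * 8 = 8
Wasted per line = 32 - 8 = 24
Total wasted = 24 * 162 = 3888

3888


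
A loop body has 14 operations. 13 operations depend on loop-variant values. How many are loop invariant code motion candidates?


Invariant candidates = total - loop-dependent
= 14 - 13 = 1

1


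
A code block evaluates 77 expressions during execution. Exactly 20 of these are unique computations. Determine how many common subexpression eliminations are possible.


CSE count = total expressions - unique expressions
= 77 - 20 = 57

57


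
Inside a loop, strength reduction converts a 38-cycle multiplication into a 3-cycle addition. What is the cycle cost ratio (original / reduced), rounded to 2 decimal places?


Ratio = mult_cost / add_cost = 38 / 3 = 12.67

12.67


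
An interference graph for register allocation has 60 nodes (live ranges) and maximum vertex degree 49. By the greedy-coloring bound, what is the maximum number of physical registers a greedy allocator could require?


Greedy coloring never needs more than (max_degree + 1) colors: when coloring a vertex, at most max_degree neighbors are already colored.
Upper bound = 49 + 1 = 50

50


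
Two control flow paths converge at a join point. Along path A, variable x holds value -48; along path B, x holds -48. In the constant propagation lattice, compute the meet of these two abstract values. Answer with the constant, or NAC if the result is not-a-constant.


Meet operation: if both paths give the same constant, result is that constant; if they differ, result is NAC (not-a-constant).
Path A: -48, Path B: -48 -> equal
Result: constant -> -48

-48


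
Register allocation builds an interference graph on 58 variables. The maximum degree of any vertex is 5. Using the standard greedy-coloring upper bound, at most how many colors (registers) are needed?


Greedy coloring never needs more than (max_degree + 1) colors: when coloring a vertex, at most max_degree neighbors are already colored.
Upper bound = 5 + 1 = 6

6


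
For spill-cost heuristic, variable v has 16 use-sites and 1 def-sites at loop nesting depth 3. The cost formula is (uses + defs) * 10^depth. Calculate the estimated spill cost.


uses + defs = 16 + 1 = 17
10^3 = 1000
Spill cost = 17 * 1000 = 17000

17000


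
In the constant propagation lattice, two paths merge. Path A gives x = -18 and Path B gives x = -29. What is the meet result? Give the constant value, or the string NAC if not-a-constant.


Meet operation: if both paths give the same constant, result is that constant; if they differ, result is NAC (not-a-constant).
Path A: -18, Path B: -29 -> differ
Result: not-a-constant -> NAC

NAC


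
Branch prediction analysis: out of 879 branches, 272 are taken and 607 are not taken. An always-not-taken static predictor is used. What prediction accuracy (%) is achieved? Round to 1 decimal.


Predictor: always-not-taken
Correct predictions = 607
Accuracy = 607 / 879 * 100 = 69.1%

69.1


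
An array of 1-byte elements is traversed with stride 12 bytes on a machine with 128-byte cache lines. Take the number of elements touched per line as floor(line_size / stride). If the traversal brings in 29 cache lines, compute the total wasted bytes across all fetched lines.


Elements per line = floor(128 / 12) = 10
Bytes used per line = 10 * 1 = 10
Wasted per line = 128 - 10 = 118
Total wasted = 118 * 29 = 3422

3422


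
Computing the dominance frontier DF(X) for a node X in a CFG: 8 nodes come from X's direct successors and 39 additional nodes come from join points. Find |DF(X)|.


DF(X) = direct successor contributions + join point contributions
= 8 + 39 = 47

47


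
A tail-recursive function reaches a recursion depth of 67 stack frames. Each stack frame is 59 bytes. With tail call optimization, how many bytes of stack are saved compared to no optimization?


Without TCO: 67 * 59 = 3953 bytes
With TCO: reuse 1 frame = 59 bytes
Savings = 3953 - 59 = 3894

3894


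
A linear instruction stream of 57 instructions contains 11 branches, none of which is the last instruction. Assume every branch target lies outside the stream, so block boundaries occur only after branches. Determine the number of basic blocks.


With no in-sequence branch targets, the leaders are the first instruction plus the instruction after each branch.
Number of basic blocks = branches + 1
= 11 + 1 = 12

12


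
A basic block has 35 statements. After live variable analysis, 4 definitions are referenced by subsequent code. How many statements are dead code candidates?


Dead code = total statements - live definitions
= 35 - 4 = 31

31


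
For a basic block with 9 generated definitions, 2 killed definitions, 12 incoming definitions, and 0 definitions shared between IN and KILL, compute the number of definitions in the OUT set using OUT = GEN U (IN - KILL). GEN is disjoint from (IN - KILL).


IN - KILL: 12 - 0 = 12 surviving definitions
OUT = GEN + surviving = 9 + 12 = 21

21


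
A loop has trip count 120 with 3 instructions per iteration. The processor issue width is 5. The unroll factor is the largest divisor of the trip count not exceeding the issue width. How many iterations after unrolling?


Largest divisor of 120 <= 5 is 5
New iterations = 120 / 5 = 24

24


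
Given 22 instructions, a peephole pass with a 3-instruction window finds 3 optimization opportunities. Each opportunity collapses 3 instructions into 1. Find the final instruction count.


Each match removes 2 instructions.
Total removed = 3 * 2 = 6
Remaining = 22 - 6 = 16

16


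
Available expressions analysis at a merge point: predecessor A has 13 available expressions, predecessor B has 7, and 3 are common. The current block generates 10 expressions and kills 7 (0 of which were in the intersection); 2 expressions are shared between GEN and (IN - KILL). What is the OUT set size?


IN = intersection of predecessors = 3
IN - KILL = 3 - 0 = 3
|OUT| = |GEN| + |IN - KILL| - |GEN ∩ (IN - KILL)| = 10 + 3 - 2 = 11

11


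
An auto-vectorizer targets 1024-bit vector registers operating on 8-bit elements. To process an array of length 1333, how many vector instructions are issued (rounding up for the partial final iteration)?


Width = 1024 / 8 = 128 elements per vector op
Iterations = ceil(1333 / 128) = 11

11


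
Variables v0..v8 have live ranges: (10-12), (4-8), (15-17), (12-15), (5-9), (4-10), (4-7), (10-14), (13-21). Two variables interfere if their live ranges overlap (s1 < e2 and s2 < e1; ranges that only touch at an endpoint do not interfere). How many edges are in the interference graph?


Check all pairs for overlapping intervals.
Two intervals (s1,e1) and (s2,e2) overlap if s1 < e2 and s2 < e1.
v0 (10-12) vs v1..v8: overlaps v7 -> 1
v1 (4-8) vs v2..v8: overlaps v4, v5, v6 -> 3
v2 (15-17) vs v3..v8: overlaps v8 -> 1
v3 (12-15) vs v4..v8: overlaps v7, v8 -> 2
v4 (5-9) vs v5..v8: overlaps v5, v6 -> 2
v5 (4-10) vs v6..v8: overlaps v6 -> 1
v6 (4-7) vs v7..v8: overlaps none -> 0
v7 (10-14) vs v8: overlaps v8 -> 1
Total overlapping pairs = 1 + 3 + 1 + 2 + 2 + 1 + 0 + 1 = 11

11


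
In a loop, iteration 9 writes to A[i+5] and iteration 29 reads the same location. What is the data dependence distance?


Distance = read iteration - write iteration
= 29 - 9 = 20

20


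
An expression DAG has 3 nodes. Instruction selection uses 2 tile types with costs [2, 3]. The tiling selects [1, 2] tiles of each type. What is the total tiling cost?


Total cost = sum(count_i * cost_i)
= 1*2 + 2*3
= 8

8


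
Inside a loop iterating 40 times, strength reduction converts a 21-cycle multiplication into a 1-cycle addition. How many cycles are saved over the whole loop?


Per-iteration saving = 21 - 1 = 20
Total saved = 40 * 20 = 800

800


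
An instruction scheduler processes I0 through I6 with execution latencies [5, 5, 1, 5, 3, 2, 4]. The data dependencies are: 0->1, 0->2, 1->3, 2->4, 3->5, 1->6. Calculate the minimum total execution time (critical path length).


Compute longest path through dependency graph: dist(Ik) = max over predecessors of dist + latency(Ik).
dist(I0) = latency 5 = 5
dist(I1) = dist(I0) + 5 = 5 + 5 = 10
dist(I2) = dist(I0) + 1 = 5 + 1 = 6
dist(I3) = dist(I1) + 5 = 10 + 5 = 15
dist(I4) = dist(I2) + 3 = 6 + 3 = 9
dist(I5) = dist(I3) + 2 = 15 + 2 = 17
dist(I6) = dist(I1) + 4 = 10 + 4 = 14
Critical path = max dist = 17

17


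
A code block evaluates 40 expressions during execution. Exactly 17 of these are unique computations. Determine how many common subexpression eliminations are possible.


CSE count = total expressions - unique expressions
= 40 - 17 = 23

23


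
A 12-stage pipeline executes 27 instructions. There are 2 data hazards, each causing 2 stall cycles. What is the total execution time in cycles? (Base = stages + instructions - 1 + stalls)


Base cycles = 12 + 27 - 1 = 38
Total stalls = 2 * 2 = 4
Total = 38 + 4 = 42

42


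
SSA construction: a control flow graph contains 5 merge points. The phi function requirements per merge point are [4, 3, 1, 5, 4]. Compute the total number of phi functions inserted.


Total phi functions = sum of phi functions at each join node
= 4 + 3 + 1 + 5 + 4 = 17

17


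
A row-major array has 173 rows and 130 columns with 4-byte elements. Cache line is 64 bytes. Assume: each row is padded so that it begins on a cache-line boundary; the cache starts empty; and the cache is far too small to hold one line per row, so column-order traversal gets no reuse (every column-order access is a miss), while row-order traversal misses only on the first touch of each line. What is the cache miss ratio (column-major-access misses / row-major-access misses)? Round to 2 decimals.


Each row occupies 130 * 4 = 520 bytes and starts on a line boundary, so it spans ceil(520 / 64) = 9 cache lines.
Row-major traversal misses (one per line touched): 173 * ceil(130 * 4 / 64) = 1557
Column-major traversal misses (no reuse, every access misses): 173 * 130 = 22490
Ratio = 22490 / 1557 = 14.44

14.44


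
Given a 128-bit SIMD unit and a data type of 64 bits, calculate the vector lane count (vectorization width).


Width = SIMD bits / data type bits
= 128 / 64 = 2

2


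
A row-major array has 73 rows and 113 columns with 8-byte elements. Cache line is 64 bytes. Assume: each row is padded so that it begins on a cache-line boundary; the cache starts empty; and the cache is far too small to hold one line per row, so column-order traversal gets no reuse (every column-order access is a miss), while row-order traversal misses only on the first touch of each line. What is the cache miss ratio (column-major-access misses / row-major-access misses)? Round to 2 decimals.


Each row occupies 113 * 8 = 904 bytes and starts on a line boundary, so it spans ceil(904 / 64) = 15 cache lines.
Row-major traversal misses (one per line touched): 73 * ceil(113 * 8 / 64) = 1095
Column-major traversal misses (no reuse, every access misses): 73 * 113 = 8249
Ratio = 8249 / 1095 = 7.53

7.53


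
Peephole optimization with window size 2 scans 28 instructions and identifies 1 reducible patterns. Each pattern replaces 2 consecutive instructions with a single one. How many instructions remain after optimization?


Each match removes 1 instructions.
Total removed = 1 * 1 = 1
Remaining = 28 - 1 = 27

27


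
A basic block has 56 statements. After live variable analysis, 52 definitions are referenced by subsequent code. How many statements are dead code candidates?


Dead code = total statements - live definitions
= 56 - 52 = 4

4


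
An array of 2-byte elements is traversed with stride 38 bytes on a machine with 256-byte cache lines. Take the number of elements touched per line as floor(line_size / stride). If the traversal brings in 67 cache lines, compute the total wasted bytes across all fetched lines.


Elements per line = floor(256 / 38) = 6
Bytes used per line = 6 * 2 = 12
Wasted per line = 256 - 12 = 244
Total wasted = 244 * 67 = 16348

16348


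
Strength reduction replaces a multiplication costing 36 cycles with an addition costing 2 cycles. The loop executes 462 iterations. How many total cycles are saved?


Per-iteration saving = 36 - 2 = 34
Total saved = 462 * 34 = 15708

15708


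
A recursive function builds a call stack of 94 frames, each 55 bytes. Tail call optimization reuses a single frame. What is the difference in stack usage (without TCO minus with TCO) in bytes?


Without TCO: 94 * 55 = 5170 bytes
With TCO: reuse 1 frame = 55 bytes
Savings = 5170 - 55 = 5115

5115


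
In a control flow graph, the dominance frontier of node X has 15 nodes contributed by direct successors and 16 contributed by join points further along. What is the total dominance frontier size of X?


DF(X) = direct successor contributions + join point contributions
= 15 + 16 = 31

31


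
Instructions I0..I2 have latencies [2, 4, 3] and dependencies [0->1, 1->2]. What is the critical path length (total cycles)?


Compute longest path through dependency graph: dist(Ik) = max over predecessors of dist + latency(Ik).
dist(I0) = latency 2 = 2
dist(I1) = dist(I0) + 4 = 2 + 4 = 6
dist(I2) = dist(I1) + 3 = 6 + 3 = 9
Critical path = max dist = 9

9


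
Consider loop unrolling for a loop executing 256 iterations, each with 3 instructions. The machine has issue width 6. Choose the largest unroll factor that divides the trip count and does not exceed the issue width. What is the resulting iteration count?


Largest divisor of 256 <= 6 is 4
New iterations = 256 / 4 = 64

64


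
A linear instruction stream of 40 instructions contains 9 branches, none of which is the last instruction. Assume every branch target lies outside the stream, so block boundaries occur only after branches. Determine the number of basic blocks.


With no in-sequence branch targets, the leaders are the first instruction plus the instruction after each branch.
Number of basic blocks = branches + 1
= 9 + 1 = 10

10


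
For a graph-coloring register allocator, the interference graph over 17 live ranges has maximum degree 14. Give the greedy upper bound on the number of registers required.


Greedy coloring never needs more than (max_degree + 1) colors: when coloring a vertex, at most max_degree neighbors are already colored.
Upper bound = 14 + 1 = 15

15


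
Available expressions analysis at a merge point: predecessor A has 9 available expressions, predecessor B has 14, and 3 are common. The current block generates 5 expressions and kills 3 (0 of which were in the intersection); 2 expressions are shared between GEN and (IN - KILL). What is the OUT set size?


IN = intersection of predecessors = 3
IN - KILL = 3 - 0 = 3
|OUT| = |GEN| + |IN - KILL| - |GEN ∩ (IN - KILL)| = 5 + 3 - 2 = 6

6


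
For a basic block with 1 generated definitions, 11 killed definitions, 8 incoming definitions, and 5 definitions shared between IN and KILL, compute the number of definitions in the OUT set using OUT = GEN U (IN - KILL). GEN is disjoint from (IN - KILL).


IN - KILL: 8 - 5 = 3 surviving definitions
OUT = GEN + surviving = 1 + 3 = 4

4


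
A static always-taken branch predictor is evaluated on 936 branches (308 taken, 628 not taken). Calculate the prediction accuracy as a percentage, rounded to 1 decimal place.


Predictor: always-taken
Correct predictions = 308
Accuracy = 308 / 936 * 100 = 32.9%

32.9


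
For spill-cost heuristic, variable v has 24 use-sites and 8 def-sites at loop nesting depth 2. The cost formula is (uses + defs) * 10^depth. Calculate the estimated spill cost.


uses + defs = 24 + 8 = 32
10^2 = 100
Spill cost = 32 * 100 = 3200

3200


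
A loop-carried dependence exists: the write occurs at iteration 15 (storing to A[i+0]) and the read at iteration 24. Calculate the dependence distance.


Distance = read iteration - write iteration
= 24 - 15 = 9

9


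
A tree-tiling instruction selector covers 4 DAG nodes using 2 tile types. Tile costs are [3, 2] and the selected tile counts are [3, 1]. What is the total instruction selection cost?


Total cost = sum(count_i * cost_i)
= 3*3 + 1*2
= 11

11


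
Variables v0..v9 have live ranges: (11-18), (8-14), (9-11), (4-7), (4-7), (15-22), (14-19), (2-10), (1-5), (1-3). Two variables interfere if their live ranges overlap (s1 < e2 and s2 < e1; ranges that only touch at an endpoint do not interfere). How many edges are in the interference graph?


Check all pairs for overlapping intervals.
Two intervals (s1,e1) and (s2,e2) overlap if s1 < e2 and s2 < e1.
v0 (11-18) vs v1..v9: overlaps v1, v5, v6 -> 3
v1 (8-14) vs v2..v9: overlaps v2, v7 -> 2
v2 (9-11) vs v3..v9: overlaps v7 -> 1
v3 (4-7) vs v4..v9: overlaps v4, v7, v8 -> 3
v4 (4-7) vs v5..v9: overlaps v7, v8 -> 2
v5 (15-22) vs v6..v9: overlaps v6 -> 1
v6 (14-19) vs v7..v9: overlaps none -> 0
v7 (2-10) vs v8..v9: overlaps v8, v9 -> 2
v8 (1-5) vs v9: overlaps v9 -> 1
Total overlapping pairs = 3 + 2 + 1 + 3 + 2 + 1 + 0 + 2 + 1 = 15

15


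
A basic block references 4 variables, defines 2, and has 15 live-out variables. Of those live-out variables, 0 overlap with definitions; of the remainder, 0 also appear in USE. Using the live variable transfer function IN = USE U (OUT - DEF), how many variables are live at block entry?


OUT - DEF: 15 - 0 = 15
|IN| = |USE| + |OUT - DEF| - |USE ∩ (OUT - DEF)| = 4 + 15 - 0 = 19

19


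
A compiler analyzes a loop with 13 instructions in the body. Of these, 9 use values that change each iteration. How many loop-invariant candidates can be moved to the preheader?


Invariant candidates = total - loop-dependent
= 13 - 9 = 4

4


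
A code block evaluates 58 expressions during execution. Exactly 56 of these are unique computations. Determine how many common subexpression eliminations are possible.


CSE count = total expressions - unique expressions
= 58 - 56 = 2

2


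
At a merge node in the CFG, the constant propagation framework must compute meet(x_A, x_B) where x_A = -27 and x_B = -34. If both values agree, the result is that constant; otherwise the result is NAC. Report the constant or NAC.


Meet operation: if both paths give the same constant, result is that constant; if they differ, result is NAC (not-a-constant).
Path A: -27, Path B: -34 -> differ
Result: not-a-constant -> NAC

NAC


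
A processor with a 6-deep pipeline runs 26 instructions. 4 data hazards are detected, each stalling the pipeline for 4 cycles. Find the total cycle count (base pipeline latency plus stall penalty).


Base cycles = 6 + 26 - 1 = 31
Total stalls = 4 * 4 = 16
Total = 31 + 16 = 47

47


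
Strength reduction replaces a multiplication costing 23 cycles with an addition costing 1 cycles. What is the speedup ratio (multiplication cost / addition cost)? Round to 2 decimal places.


Ratio = mult_cost / add_cost = 23 / 1 = 23.0

23.0


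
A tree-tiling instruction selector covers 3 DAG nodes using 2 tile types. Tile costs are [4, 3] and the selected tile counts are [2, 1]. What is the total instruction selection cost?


Total cost = sum(count_i * cost_i)
= 2*4 + 1*3
= 11

11


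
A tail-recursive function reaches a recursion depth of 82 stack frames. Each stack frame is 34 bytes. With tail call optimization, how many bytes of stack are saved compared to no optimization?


Without TCO: 82 * 34 = 2788 bytes
With TCO: reuse 1 frame = 34 bytes
Savings = 2788 - 34 = 2754

2754


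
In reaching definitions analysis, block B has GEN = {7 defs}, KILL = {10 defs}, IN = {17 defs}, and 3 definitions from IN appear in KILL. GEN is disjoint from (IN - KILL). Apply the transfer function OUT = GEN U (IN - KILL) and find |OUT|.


IN - KILL: 17 - 3 = 14 surviving definitions
OUT = GEN + surviving = 7 + 14 = 21

21


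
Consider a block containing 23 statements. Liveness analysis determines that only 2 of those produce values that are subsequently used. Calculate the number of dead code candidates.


Dead code = total statements - live definitions
= 23 - 2 = 21

21


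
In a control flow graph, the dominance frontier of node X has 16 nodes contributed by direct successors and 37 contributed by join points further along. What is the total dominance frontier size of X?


DF(X) = direct successor contributions + join point contributions
= 16 + 37 = 53

53


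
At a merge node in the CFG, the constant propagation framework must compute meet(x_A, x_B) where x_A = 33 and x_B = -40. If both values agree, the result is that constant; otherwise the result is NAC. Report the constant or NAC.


Meet operation: if both paths give the same constant, result is that constant; if they differ, result is NAC (not-a-constant).
Path A: 33, Path B: -40 -> differ
Result: not-a-constant -> NAC

NAC


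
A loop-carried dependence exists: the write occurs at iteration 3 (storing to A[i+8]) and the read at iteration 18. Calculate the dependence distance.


Distance = read iteration - write iteration
= 18 - 3 = 15

15


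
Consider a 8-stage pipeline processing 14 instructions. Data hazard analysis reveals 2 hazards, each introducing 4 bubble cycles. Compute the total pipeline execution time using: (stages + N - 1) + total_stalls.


Base cycles = 8 + 14 - 1 = 21
Total stalls = 2 * 4 = 8
Total = 21 + 8 = 29

29


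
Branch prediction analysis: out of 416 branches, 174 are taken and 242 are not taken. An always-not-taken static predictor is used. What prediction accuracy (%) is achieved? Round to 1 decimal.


Predictor: always-not-taken
Correct predictions = 242
Accuracy = 242 / 416 * 100 = 58.2%

58.2


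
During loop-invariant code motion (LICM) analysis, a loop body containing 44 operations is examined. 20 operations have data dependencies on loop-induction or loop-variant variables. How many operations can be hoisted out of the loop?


Invariant candidates = total - loop-dependent
= 44 - 20 = 24

24


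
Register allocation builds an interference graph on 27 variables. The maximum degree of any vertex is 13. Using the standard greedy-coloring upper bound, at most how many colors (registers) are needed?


Greedy coloring never needs more than (max_degree + 1) colors: when coloring a vertex, at most max_degree neighbors are already colored.
Upper bound = 13 + 1 = 14

14


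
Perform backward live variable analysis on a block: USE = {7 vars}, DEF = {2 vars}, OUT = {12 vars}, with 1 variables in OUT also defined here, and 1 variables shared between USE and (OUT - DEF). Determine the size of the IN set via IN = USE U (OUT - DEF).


OUT - DEF: 12 - 1 = 11
|IN| = |USE| + |OUT - DEF| - |USE ∩ (OUT - DEF)| = 7 + 11 - 1 = 17

17


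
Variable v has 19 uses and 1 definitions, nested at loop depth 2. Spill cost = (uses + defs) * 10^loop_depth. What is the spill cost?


uses + defs = 19 + 1 = 20
10^2 = 100
Spill cost = 20 * 100 = 2000

2000


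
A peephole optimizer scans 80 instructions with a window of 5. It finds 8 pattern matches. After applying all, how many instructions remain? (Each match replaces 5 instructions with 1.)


Each match removes 4 instructions.
Total removed = 8 * 4 = 32
Remaining = 80 - 32 = 48

48


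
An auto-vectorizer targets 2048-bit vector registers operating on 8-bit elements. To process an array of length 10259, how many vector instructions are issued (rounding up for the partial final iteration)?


Width = 2048 / 8 = 256 elements per vector op
Iterations = ceil(10259 / 256) = 41

41


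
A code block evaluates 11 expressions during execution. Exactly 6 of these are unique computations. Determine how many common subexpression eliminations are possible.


CSE count = total expressions - unique expressions
= 11 - 6 = 5

5


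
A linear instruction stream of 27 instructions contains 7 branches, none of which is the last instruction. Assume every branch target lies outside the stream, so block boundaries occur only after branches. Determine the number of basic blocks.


With no in-sequence branch targets, the leaders are the first instruction plus the instruction after each branch.
Number of basic blocks = branches + 1
= 7 + 1 = 8

8


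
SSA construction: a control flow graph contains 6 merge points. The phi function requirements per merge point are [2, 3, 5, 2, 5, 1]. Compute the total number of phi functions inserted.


Total phi functions = sum of phi functions at each join node
= 2 + 3 + 5 + 2 + 5 + 1 = 18

18
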